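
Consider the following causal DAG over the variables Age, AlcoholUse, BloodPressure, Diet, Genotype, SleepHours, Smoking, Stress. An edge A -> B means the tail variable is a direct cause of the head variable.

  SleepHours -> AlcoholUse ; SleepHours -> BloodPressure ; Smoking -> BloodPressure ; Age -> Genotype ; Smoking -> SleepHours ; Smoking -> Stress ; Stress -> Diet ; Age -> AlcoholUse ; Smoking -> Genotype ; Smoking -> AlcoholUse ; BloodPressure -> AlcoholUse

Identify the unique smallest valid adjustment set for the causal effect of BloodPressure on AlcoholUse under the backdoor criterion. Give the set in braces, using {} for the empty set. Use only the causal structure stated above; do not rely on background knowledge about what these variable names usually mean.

Variables eligible for adjustment (non-descendants of BloodPressure, excluding BloodPressure and AlcoholUse): {Age, Diet, Genotype, SleepHours, Smoking, Stress}.
Backdoor paths from BloodPressure to AlcoholUse:
  P1: BloodPressure <- Smoking -> SleepHours -> AlcoholUse
  P2: BloodPressure <- Smoking -> AlcoholUse
  P3: BloodPressure <- Smoking -> Genotype <- Age -> AlcoholUse
  P4: BloodPressure <- SleepHours <- Smoking -> AlcoholUse
  P5: BloodPressure <- SleepHours <- Smoking -> Genotype <- Age -> AlcoholUse
  P6: BloodPressure <- SleepHours -> AlcoholUse
The empty set is not sufficient: P1 (BloodPressure <- Smoking -> SleepHours -> AlcoholUse) has no collider blocking it and no conditioned non-collider, so it is open.
Try {SleepHours, Smoking}:
  P1: blocked at fork node Smoking ∈ conditioning set.
  P2: blocked at fork node Smoking ∈ conditioning set.
  P3: blocked at fork node Smoking ∈ conditioning set.
  P4: blocked at chain node SleepHours ∈ conditioning set.
  P5: blocked at chain node SleepHours ∈ conditioning set.
  P6: blocked at fork node SleepHours ∈ conditioning set.
{SleepHours, Smoking} contains no descendant of BloodPressure and blocks every backdoor path.
Every element of {SleepHours, Smoking} is needed (dropping SleepHours leaves P6 open; dropping Smoking leaves P2 open), so no proper subset is valid.
Among all size-2 subsets of the eligible variables, only {SleepHours, Smoking} blocks every backdoor path, so it is the unique smallest valid adjustment set.

{SleepHours, Smoking}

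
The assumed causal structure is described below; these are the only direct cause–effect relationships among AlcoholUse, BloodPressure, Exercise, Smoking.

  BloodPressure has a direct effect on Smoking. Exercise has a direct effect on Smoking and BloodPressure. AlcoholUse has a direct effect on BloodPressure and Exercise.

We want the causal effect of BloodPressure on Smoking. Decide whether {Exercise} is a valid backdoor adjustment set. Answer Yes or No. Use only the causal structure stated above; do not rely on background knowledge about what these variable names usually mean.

Backdoor paths from BloodPressure to Smoking (paths whose first edge points into BloodPressure):
  P1: BloodPressure <- AlcoholUse -> Exercise -> Smoking
  P2: BloodPressure <- Exercise -> Smoking
Condition 1 (no descendant of BloodPressure in the set): holds — descendants of BloodPressure are {Smoking}; none are in {Exercise}.
Condition 2 (every backdoor path blocked by {Exercise}):
  P1: blocked at chain node Exercise ∈ conditioning set.
  P2: blocked at fork node Exercise ∈ conditioning set.
{Exercise} satisfies the backdoor criterion.

Yes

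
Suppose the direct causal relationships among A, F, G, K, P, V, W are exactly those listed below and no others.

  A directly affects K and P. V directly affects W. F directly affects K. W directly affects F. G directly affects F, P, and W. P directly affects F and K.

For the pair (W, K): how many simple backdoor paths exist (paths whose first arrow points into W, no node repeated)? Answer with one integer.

6

A backdoor path from W to K is any simple undirected path whose first edge points into W (i.e. leaves W via a parent).
Parents of W: {G, V}.
Enumerating:
  P1: W <- G -> P <- A -> K
  P2: W <- G -> P -> F -> K
  P3: W <- G -> P -> K
  P4: W <- G -> F <- P <- A -> K
  P5: W <- G -> F <- P -> K
  P6: W <- G -> F -> K
That exhausts the simple backdoor paths. Count: 6.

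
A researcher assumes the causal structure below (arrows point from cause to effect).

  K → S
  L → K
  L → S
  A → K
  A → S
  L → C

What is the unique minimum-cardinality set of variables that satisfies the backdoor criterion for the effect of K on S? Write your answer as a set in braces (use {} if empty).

{A, L}

Variables eligible for adjustment (non-descendants of K, excluding K and S): {A, C, L}.
Backdoor paths from K to S:
  P1: K <- L -> S
  P2: K <- A -> S
The empty set is not sufficient: P1 (K <- L -> S) has no collider blocking it and no conditioned non-collider, so it is open.
Try {A, L}:
  P1: blocked at fork node L ∈ conditioning set.
  P2: blocked at fork node A ∈ conditioning set.
{A, L} contains no descendant of K and blocks every backdoor path.
Every element of {A, L} is needed (dropping A leaves P2 open; dropping L leaves P1 open), so no proper subset is valid.
Among all size-2 subsets of the eligible variables, only {A, L} blocks every backdoor path, so it is the unique smallest valid adjustment set.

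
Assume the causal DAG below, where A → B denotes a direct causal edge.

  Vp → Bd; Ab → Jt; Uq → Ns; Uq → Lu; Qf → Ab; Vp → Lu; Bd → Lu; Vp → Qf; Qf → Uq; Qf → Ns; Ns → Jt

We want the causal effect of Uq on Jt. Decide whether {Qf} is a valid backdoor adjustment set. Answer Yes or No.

Yes

Backdoor paths from Uq to Jt (paths whose first edge points into Uq):
  P1: Uq <- Qf -> Ns -> Jt
  P2: Uq <- Qf -> Ab -> Jt
Condition 1 (no descendant of Uq in the set): holds — descendants of Uq are {Jt, Lu, Ns}; none are in {Qf}.
Condition 2 (every backdoor path blocked by {Qf}):
  P1: blocked at fork node Qf ∈ conditioning set.
  P2: blocked at fork node Qf ∈ conditioning set.
{Qf} satisfies the backdoor criterion.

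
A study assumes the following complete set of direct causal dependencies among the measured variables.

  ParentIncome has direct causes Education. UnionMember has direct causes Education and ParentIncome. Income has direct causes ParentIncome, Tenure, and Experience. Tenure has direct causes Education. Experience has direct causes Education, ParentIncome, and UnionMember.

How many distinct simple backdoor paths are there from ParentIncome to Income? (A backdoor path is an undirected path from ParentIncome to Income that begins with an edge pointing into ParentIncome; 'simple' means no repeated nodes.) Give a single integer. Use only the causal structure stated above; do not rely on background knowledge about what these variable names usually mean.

3

A backdoor path from ParentIncome to Income is any simple undirected path whose first edge points into ParentIncome (i.e. leaves ParentIncome via a parent).
Parents of ParentIncome: {Education}.
Enumerating:
  P1: ParentIncome <- Education -> Tenure -> Income
  P2: ParentIncome <- Education -> UnionMember -> Experience -> Income
  P3: ParentIncome <- Education -> Experience -> Income
That exhausts the simple backdoor paths. Count: 3.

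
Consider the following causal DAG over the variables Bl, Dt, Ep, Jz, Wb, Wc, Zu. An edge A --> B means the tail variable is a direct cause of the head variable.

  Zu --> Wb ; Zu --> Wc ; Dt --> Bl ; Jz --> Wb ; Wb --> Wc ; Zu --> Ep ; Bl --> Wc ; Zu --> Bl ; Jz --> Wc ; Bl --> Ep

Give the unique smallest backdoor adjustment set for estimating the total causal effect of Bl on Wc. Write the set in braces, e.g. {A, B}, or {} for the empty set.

{Zu}

Variables eligible for adjustment (non-descendants of Bl, excluding Bl and Wc): {Dt, Jz, Wb, Zu}.
Backdoor paths from Bl to Wc:
  P1: Bl <- Zu -> Wb <- Jz -> Wc
  P2: Bl <- Zu -> Wb -> Wc
  P3: Bl <- Zu -> Wc
The empty set is not sufficient: P2 (Bl <- Zu -> Wb -> Wc) has no collider blocking it and no conditioned non-collider, so it is open.
Try {Zu}:
  P1: blocked at fork node Zu ∈ conditioning set.
  P2: blocked at fork node Zu ∈ conditioning set.
  P3: blocked at fork node Zu ∈ conditioning set.
{Zu} contains no descendant of Bl and blocks every backdoor path.
No other singleton works — e.g. {Dt} leaves P2 open — so {Zu} is the unique smallest valid adjustment set.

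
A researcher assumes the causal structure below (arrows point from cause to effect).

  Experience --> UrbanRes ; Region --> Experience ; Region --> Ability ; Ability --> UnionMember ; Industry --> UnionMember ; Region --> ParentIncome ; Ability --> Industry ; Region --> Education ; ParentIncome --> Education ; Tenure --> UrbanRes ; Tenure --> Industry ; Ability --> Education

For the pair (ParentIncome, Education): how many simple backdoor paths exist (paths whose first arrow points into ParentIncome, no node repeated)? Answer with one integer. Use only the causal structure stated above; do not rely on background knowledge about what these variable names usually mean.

A backdoor path from ParentIncome to Education is any simple undirected path whose first edge points into ParentIncome (i.e. leaves ParentIncome via a parent).
Parents of ParentIncome: {Region}.
Enumerating:
  P1: ParentIncome <- Region -> Ability -> Education
  P2: ParentIncome <- Region -> Experience -> UrbanRes <- Tenure -> Industry <- Ability -> Education
  P3: ParentIncome <- Region -> Experience -> UrbanRes <- Tenure -> Industry -> UnionMember <- Ability -> Education
  P4: ParentIncome <- Region -> Education
That exhausts the simple backdoor paths. Count: 4.

4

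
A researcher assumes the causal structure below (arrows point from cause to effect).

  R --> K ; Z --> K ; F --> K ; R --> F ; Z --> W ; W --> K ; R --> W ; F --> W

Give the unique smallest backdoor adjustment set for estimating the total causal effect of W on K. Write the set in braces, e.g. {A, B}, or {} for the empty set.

{F, R, Z}

Variables eligible for adjustment (non-descendants of W, excluding W and K): {F, R, Z}.
Backdoor paths from W to K:
  P1: W <- Z -> K
  P2: W <- R -> F -> K
  P3: W <- R -> K
  P4: W <- F <- R -> K
  P5: W <- F -> K
The empty set is not sufficient: P1 (W <- Z -> K) has no collider blocking it and no conditioned non-collider, so it is open.
Try {F, R, Z}:
  P1: blocked at fork node Z ∈ conditioning set.
  P2: blocked at fork node R ∈ conditioning set.
  P3: blocked at fork node R ∈ conditioning set.
  P4: blocked at chain node F ∈ conditioning set.
  P5: blocked at fork node F ∈ conditioning set.
{F, R, Z} contains no descendant of W and blocks every backdoor path.
Every element of {F, R, Z} is needed (dropping F leaves P5 open; dropping R leaves P3 open; dropping Z leaves P1 open), so no proper subset is valid.
Among all size-3 subsets of the eligible variables, only {F, R, Z} blocks every backdoor path, so it is the unique smallest valid adjustment set.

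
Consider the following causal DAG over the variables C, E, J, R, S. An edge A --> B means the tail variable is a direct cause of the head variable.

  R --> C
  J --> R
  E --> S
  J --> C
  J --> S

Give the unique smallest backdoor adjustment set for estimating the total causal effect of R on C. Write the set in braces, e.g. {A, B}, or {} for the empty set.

Variables eligible for adjustment (non-descendants of R, excluding R and C): {E, J, S}.
Backdoor paths from R to C:
  P1: R <- J -> C
The empty set is not sufficient: P1 (R <- J -> C) has no collider blocking it and no conditioned non-collider, so it is open.
Try {J}:
  P1: blocked at fork node J ∈ conditioning set.
{J} contains no descendant of R and blocks every backdoor path.
No other singleton works — e.g. {E} leaves P1 open — so {J} is the unique smallest valid adjustment set.

{J}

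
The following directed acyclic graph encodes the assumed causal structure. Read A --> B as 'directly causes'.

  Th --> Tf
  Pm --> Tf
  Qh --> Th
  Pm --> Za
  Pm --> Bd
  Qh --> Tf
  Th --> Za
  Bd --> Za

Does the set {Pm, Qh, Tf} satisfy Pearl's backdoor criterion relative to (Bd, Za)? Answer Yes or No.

Backdoor paths from Bd to Za (paths whose first edge points into Bd):
  P1: Bd <- Pm -> Tf <- Qh -> Th -> Za
  P2: Bd <- Pm -> Tf <- Th -> Za
  P3: Bd <- Pm -> Za
Condition 1 (no descendant of Bd in the set): holds — descendants of Bd are {Za}; none are in {Pm, Qh, Tf}.
Condition 2 (every backdoor path blocked by {Pm, Qh, Tf}):
  P1: blocked at fork node Pm ∈ conditioning set.
  P2: blocked at fork node Pm ∈ conditioning set.
  P3: blocked at fork node Pm ∈ conditioning set.
{Pm, Qh, Tf} satisfies the backdoor criterion.

Yes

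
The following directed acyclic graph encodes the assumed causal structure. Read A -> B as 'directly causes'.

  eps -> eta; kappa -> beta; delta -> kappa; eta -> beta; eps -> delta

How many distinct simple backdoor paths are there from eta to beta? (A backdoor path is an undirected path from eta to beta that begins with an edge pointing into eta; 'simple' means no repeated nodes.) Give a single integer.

A backdoor path from eta to beta is any simple undirected path whose first edge points into eta (i.e. leaves eta via a parent).
Parents of eta: {eps}.
Enumerating:
  P1: eta <- eps -> delta -> kappa -> beta
That exhausts the simple backdoor paths. Count: 1.

1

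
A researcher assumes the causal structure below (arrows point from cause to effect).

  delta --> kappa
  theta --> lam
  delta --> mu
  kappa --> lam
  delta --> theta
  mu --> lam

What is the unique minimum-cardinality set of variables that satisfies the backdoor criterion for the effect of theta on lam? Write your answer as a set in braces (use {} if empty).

{delta}

Variables eligible for adjustment (non-descendants of theta, excluding theta and lam): {delta, kappa, mu}.
Backdoor paths from theta to lam:
  P1: theta <- delta -> kappa -> lam
  P2: theta <- delta -> mu -> lam
The empty set is not sufficient: P1 (theta <- delta -> kappa -> lam) has no collider blocking it and no conditioned non-collider, so it is open.
Try {delta}:
  P1: blocked at fork node delta ∈ conditioning set.
  P2: blocked at fork node delta ∈ conditioning set.
{delta} contains no descendant of theta and blocks every backdoor path.
No other singleton works — e.g. {kappa} leaves P2 open — so {delta} is the unique smallest valid adjustment set.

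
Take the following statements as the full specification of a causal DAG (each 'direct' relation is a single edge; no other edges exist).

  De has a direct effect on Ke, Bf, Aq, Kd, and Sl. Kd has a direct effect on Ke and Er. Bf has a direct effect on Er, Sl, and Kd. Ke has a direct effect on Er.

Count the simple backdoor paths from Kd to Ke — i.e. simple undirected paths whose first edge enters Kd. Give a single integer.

A backdoor path from Kd to Ke is any simple undirected path whose first edge points into Kd (i.e. leaves Kd via a parent).
Parents of Kd: {Bf, De}.
Enumerating:
  P1: Kd <- De -> Bf -> Er <- Ke
  P2: Kd <- De -> Ke
  P3: Kd <- De -> Sl <- Bf -> Er <- Ke
  P4: Kd <- Bf <- De -> Ke
  P5: Kd <- Bf -> Er <- Ke
  P6: Kd <- Bf -> Sl <- De -> Ke
That exhausts the simple backdoor paths. Count: 6.

6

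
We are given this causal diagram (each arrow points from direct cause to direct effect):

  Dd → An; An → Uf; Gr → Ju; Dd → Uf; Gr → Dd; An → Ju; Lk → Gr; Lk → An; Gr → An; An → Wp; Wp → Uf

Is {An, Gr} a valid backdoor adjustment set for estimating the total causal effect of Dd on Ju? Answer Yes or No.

Backdoor paths from Dd to Ju (paths whose first edge points into Dd):
  P1: Dd <- Gr <- Lk -> An -> Ju
  P2: Dd <- Gr -> An -> Ju
  P3: Dd <- Gr -> Ju
Condition 1 (no descendant of Dd in the set): FAILS — An is a descendant of Dd.
Condition 2 (every backdoor path blocked by {An, Gr}):
  P1: blocked at chain node Gr ∈ conditioning set.
  P2: blocked at fork node Gr ∈ conditioning set.
  P3: blocked at fork node Gr ∈ conditioning set.
{An, Gr} does not satisfy the backdoor criterion.

No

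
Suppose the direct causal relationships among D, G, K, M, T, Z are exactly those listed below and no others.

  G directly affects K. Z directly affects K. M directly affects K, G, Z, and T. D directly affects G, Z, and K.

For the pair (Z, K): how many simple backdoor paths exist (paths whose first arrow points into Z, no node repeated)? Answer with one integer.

6

A backdoor path from Z to K is any simple undirected path whose first edge points into Z (i.e. leaves Z via a parent).
Parents of Z: {D, M}.
Enumerating:
  P1: Z <- D -> G <- M -> K
  P2: Z <- D -> G -> K
  P3: Z <- D -> K
  P4: Z <- M -> G <- D -> K
  P5: Z <- M -> G -> K
  P6: Z <- M -> K
That exhausts the simple backdoor paths. Count: 6.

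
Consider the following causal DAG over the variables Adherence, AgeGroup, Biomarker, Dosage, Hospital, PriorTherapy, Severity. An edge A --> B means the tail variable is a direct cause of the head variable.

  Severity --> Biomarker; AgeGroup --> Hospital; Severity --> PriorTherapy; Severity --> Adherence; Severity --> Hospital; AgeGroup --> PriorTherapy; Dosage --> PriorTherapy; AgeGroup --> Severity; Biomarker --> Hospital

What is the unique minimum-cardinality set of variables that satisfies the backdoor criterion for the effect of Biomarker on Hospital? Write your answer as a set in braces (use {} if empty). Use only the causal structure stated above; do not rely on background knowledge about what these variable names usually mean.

{Severity}

Variables eligible for adjustment (non-descendants of Biomarker, excluding Biomarker and Hospital): {Adherence, AgeGroup, Dosage, PriorTherapy, Severity}.
Backdoor paths from Biomarker to Hospital:
  P1: Biomarker <- Severity <- AgeGroup -> Hospital
  P2: Biomarker <- Severity -> Hospital
  P3: Biomarker <- Severity -> PriorTherapy <- AgeGroup -> Hospital
The empty set is not sufficient: P1 (Biomarker <- Severity <- AgeGroup -> Hospital) has no collider blocking it and no conditioned non-collider, so it is open.
Try {Severity}:
  P1: blocked at chain node Severity ∈ conditioning set.
  P2: blocked at fork node Severity ∈ conditioning set.
  P3: blocked at fork node Severity ∈ conditioning set.
{Severity} contains no descendant of Biomarker and blocks every backdoor path.
No other singleton works — e.g. {AgeGroup} leaves P2 open — so {Severity} is the unique smallest valid adjustment set.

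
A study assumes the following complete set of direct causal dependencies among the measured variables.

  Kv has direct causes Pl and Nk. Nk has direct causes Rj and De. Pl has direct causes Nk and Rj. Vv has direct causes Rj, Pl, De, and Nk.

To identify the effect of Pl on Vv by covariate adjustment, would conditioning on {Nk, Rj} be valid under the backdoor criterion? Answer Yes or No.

Yes

Backdoor paths from Pl to Vv (paths whose first edge points into Pl):
  P1: Pl <- Rj -> Nk <- De -> Vv
  P2: Pl <- Rj -> Nk -> Vv
  P3: Pl <- Rj -> Vv
  P4: Pl <- Nk <- Rj -> Vv
  P5: Pl <- Nk <- De -> Vv
  P6: Pl <- Nk -> Vv
Condition 1 (no descendant of Pl in the set): holds — descendants of Pl are {Kv, Vv}; none are in {Nk, Rj}.
Condition 2 (every backdoor path blocked by {Nk, Rj}):
  P1: blocked at fork node Rj ∈ conditioning set.
  P2: blocked at fork node Rj ∈ conditioning set.
  P3: blocked at fork node Rj ∈ conditioning set.
  P4: blocked at chain node Nk ∈ conditioning set.
  P5: blocked at chain node Nk ∈ conditioning set.
  P6: blocked at fork node Nk ∈ conditioning set.
{Nk, Rj} satisfies the backdoor criterion.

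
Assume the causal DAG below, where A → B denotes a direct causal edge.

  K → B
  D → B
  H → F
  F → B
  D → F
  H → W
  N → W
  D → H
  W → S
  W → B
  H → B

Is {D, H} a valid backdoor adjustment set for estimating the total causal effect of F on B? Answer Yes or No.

Backdoor paths from F to B (paths whose first edge points into F):
  P1: F <- D -> H -> W -> B
  P2: F <- D -> H -> B
  P3: F <- D -> B
  P4: F <- H <- D -> B
  P5: F <- H -> W -> B
  P6: F <- H -> B
Condition 1 (no descendant of F in the set): holds — descendants of F are {B}; none are in {D, H}.
Condition 2 (every backdoor path blocked by {D, H}):
  P1: blocked at fork node D ∈ conditioning set.
  P2: blocked at fork node D ∈ conditioning set.
  P3: blocked at fork node D ∈ conditioning set.
  P4: blocked at chain node H ∈ conditioning set.
  P5: blocked at fork node H ∈ conditioning set.
  P6: blocked at fork node H ∈ conditioning set.
{D, H} satisfies the backdoor criterion.

Yes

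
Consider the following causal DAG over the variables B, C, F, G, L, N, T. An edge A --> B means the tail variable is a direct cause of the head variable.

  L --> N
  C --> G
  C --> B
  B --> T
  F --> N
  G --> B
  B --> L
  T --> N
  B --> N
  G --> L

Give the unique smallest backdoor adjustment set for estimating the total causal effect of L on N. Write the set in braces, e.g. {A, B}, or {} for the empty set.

Variables eligible for adjustment (non-descendants of L, excluding L and N): {B, C, F, G, T}.
Backdoor paths from L to N:
  P1: L <- G <- C -> B -> T -> N
  P2: L <- G <- C -> B -> N
  P3: L <- G -> B -> T -> N
  P4: L <- G -> B -> N
  P5: L <- B -> T -> N
  P6: L <- B -> N
The empty set is not sufficient: P1 (L <- G <- C -> B -> T -> N) has no collider blocking it and no conditioned non-collider, so it is open.
Try {B}:
  P1: blocked at chain node B ∈ conditioning set.
  P2: blocked at chain node B ∈ conditioning set.
  P3: blocked at chain node B ∈ conditioning set.
  P4: blocked at chain node B ∈ conditioning set.
  P5: blocked at fork node B ∈ conditioning set.
  P6: blocked at fork node B ∈ conditioning set.
{B} contains no descendant of L and blocks every backdoor path.
No other singleton works — e.g. {C} leaves P3 open — so {B} is the unique smallest valid adjustment set.

{B}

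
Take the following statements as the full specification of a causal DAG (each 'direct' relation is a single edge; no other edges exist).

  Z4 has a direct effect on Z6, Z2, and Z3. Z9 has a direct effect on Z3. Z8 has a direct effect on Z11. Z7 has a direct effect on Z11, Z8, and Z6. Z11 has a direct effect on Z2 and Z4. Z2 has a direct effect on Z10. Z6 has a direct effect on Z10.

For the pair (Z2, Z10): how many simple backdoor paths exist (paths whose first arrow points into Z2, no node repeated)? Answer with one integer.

6

A backdoor path from Z2 to Z10 is any simple undirected path whose first edge points into Z2 (i.e. leaves Z2 via a parent).
Parents of Z2: {Z11, Z4}.
Enumerating:
  P1: Z2 <- Z11 <- Z7 -> Z6 -> Z10
  P2: Z2 <- Z11 <- Z8 <- Z7 -> Z6 -> Z10
  P3: Z2 <- Z11 -> Z4 -> Z6 -> Z10
  P4: Z2 <- Z4 <- Z11 <- Z7 -> Z6 -> Z10
  P5: Z2 <- Z4 <- Z11 <- Z8 <- Z7 -> Z6 -> Z10
  P6: Z2 <- Z4 -> Z6 -> Z10
That exhausts the simple backdoor paths. Count: 6.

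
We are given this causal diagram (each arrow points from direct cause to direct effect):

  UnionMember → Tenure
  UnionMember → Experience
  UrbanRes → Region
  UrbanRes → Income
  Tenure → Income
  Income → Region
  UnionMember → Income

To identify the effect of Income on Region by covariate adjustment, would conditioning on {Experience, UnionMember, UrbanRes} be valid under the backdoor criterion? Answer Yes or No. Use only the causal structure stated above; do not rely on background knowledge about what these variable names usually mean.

Yes

Backdoor paths from Income to Region (paths whose first edge points into Income):
  P1: Income <- UrbanRes -> Region
Condition 1 (no descendant of Income in the set): holds — descendants of Income are {Region}; none are in {Experience, UnionMember, UrbanRes}.
Condition 2 (every backdoor path blocked by {Experience, UnionMember, UrbanRes}):
  P1: blocked at fork node UrbanRes ∈ conditioning set.
{Experience, UnionMember, UrbanRes} satisfies the backdoor criterion.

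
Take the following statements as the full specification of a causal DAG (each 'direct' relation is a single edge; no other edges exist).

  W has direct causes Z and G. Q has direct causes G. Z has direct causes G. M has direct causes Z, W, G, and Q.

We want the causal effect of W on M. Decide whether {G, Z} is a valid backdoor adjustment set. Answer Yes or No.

Backdoor paths from W to M (paths whose first edge points into W):
  P1: W <- G -> Z -> M
  P2: W <- G -> Q -> M
  P3: W <- G -> M
  P4: W <- Z <- G -> Q -> M
  P5: W <- Z <- G -> M
  P6: W <- Z -> M
Condition 1 (no descendant of W in the set): holds — descendants of W are {M}; none are in {G, Z}.
Condition 2 (every backdoor path blocked by {G, Z}):
  P1: blocked at fork node G ∈ conditioning set.
  P2: blocked at fork node G ∈ conditioning set.
  P3: blocked at fork node G ∈ conditioning set.
  P4: blocked at chain node Z ∈ conditioning set.
  P5: blocked at chain node Z ∈ conditioning set.
  P6: blocked at fork node Z ∈ conditioning set.
{G, Z} satisfies the backdoor criterion.

Yes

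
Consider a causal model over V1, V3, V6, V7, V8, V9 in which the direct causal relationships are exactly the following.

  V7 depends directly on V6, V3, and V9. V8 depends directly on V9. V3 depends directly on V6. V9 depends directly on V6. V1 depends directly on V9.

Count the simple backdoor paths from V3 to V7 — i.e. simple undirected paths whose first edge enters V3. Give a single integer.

A backdoor path from V3 to V7 is any simple undirected path whose first edge points into V3 (i.e. leaves V3 via a parent).
Parents of V3: {V6}.
Enumerating:
  P1: V3 <- V6 -> V9 -> V7
  P2: V3 <- V6 -> V7
That exhausts the simple backdoor paths. Count: 2.

2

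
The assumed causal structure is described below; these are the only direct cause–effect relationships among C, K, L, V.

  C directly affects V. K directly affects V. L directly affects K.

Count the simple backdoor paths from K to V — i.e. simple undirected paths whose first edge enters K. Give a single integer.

A backdoor path from K to V is any simple undirected path whose first edge points into K (i.e. leaves K via a parent).
Parents of K: {L}.
No simple path from any parent of K reaches V without revisiting K, so there are no backdoor paths.

0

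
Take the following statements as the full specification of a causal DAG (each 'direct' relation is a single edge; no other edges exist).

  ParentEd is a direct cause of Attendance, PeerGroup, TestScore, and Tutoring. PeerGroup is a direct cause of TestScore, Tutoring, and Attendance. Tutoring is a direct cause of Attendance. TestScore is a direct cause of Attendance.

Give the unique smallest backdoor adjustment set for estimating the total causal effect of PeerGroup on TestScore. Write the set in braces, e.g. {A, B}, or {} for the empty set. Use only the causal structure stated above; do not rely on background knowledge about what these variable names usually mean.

{ParentEd}

Variables eligible for adjustment (non-descendants of PeerGroup, excluding PeerGroup and TestScore): {ParentEd}.
Backdoor paths from PeerGroup to TestScore:
  P1: PeerGroup <- ParentEd -> TestScore
  P2: PeerGroup <- ParentEd -> Tutoring -> Attendance <- TestScore
  P3: PeerGroup <- ParentEd -> Attendance <- TestScore
The empty set is not sufficient: P1 (PeerGroup <- ParentEd -> TestScore) has no collider blocking it and no conditioned non-collider, so it is open.
Try {ParentEd}:
  P1: blocked at fork node ParentEd ∈ conditioning set.
  P2: blocked at fork node ParentEd ∈ conditioning set.
  P3: blocked at fork node ParentEd ∈ conditioning set.
{ParentEd} contains no descendant of PeerGroup and blocks every backdoor path.
{ParentEd} is the unique smallest valid adjustment set.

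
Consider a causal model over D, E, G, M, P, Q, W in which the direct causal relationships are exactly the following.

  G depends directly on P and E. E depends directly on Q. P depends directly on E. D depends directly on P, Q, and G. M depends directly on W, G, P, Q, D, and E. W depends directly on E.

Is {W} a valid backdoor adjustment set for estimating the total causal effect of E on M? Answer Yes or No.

Backdoor paths from E to M (paths whose first edge points into E):
  P1: E <- Q -> D <- P -> G -> M
  P2: E <- Q -> D <- P -> M
  P3: E <- Q -> D <- G <- P -> M
  P4: E <- Q -> D <- G -> M
  P5: E <- Q -> D -> M
  P6: E <- Q -> M
Condition 1 (no descendant of E in the set): FAILS — W is a descendant of E.
Condition 2 (every backdoor path blocked by {W}):
  P1: blocked at collider D (neither it nor any descendant is in the conditioning set).
  P2: blocked at collider D (neither it nor any descendant is in the conditioning set).
  P3: blocked at collider D (neither it nor any descendant is in the conditioning set).
  P4: blocked at collider D (neither it nor any descendant is in the conditioning set).
  P5: open — no interior node is in the conditioning set.
  P6: open — no interior node is in the conditioning set.
{W} does not satisfy the backdoor criterion.

No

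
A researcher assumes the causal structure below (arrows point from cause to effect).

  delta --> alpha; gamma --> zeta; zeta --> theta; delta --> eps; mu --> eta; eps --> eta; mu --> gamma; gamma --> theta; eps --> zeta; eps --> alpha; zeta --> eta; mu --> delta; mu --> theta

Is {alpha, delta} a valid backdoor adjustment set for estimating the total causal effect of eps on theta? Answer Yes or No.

Backdoor paths from eps to theta (paths whose first edge points into eps):
  P1: eps <- delta <- mu -> gamma -> zeta -> theta
  P2: eps <- delta <- mu -> gamma -> theta
  P3: eps <- delta <- mu -> theta
  P4: eps <- delta <- mu -> eta <- zeta <- gamma -> theta
  P5: eps <- delta <- mu -> eta <- zeta -> theta
Condition 1 (no descendant of eps in the set): FAILS — alpha is a descendant of eps.
Condition 2 (every backdoor path blocked by {alpha, delta}):
  P1: blocked at chain node delta ∈ conditioning set.
  P2: blocked at chain node delta ∈ conditioning set.
  P3: blocked at chain node delta ∈ conditioning set.
  P4: blocked at chain node delta ∈ conditioning set.
  P5: blocked at chain node delta ∈ conditioning set.
{alpha, delta} does not satisfy the backdoor criterion.

No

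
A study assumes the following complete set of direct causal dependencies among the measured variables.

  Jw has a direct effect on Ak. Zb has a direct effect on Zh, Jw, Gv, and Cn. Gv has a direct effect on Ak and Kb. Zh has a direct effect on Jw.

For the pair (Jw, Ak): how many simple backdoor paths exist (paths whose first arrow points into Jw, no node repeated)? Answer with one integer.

2

A backdoor path from Jw to Ak is any simple undirected path whose first edge points into Jw (i.e. leaves Jw via a parent).
Parents of Jw: {Zb, Zh}.
Enumerating:
  P1: Jw <- Zb -> Gv -> Ak
  P2: Jw <- Zh <- Zb -> Gv -> Ak
That exhausts the simple backdoor paths. Count: 2.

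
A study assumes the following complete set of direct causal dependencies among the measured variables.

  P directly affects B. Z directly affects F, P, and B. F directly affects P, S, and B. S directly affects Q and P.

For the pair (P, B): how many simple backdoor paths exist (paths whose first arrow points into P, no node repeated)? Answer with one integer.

A backdoor path from P to B is any simple undirected path whose first edge points into P (i.e. leaves P via a parent).
Parents of P: {F, S, Z}.
Enumerating:
  P1: P <- Z -> F -> B
  P2: P <- Z -> B
  P3: P <- F <- Z -> B
  P4: P <- F -> B
  P5: P <- S <- F <- Z -> B
  P6: P <- S <- F -> B
That exhausts the simple backdoor paths. Count: 6.

6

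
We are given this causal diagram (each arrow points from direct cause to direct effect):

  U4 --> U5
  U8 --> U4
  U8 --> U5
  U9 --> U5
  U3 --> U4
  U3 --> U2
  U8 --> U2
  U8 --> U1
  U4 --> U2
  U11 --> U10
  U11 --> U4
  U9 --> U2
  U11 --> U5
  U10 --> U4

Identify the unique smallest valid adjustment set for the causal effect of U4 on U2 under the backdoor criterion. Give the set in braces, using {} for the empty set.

{U3, U8}

Variables eligible for adjustment (non-descendants of U4, excluding U4 and U2): {U1, U10, U11, U3, U8, U9}.
Backdoor paths from U4 to U2:
  P1: U4 <- U8 -> U5 <- U9 -> U2
  P2: U4 <- U8 -> U2
  P3: U4 <- U3 -> U2
  P4: U4 <- U11 -> U5 <- U8 -> U2
  P5: U4 <- U11 -> U5 <- U9 -> U2
  P6: U4 <- U10 <- U11 -> U5 <- U8 -> U2
  P7: U4 <- U10 <- U11 -> U5 <- U9 -> U2
The empty set is not sufficient: P2 (U4 <- U8 -> U2) has no collider blocking it and no conditioned non-collider, so it is open.
Try {U3, U8}:
  P1: blocked at fork node U8 ∈ conditioning set.
  P2: blocked at fork node U8 ∈ conditioning set.
  P3: blocked at fork node U3 ∈ conditioning set.
  P4: blocked at collider U5 (neither it nor any descendant is in the conditioning set).
  P5: blocked at collider U5 (neither it nor any descendant is in the conditioning set).
  P6: blocked at collider U5 (neither it nor any descendant is in the conditioning set).
  P7: blocked at collider U5 (neither it nor any descendant is in the conditioning set).
{U3, U8} contains no descendant of U4 and blocks every backdoor path.
Every element of {U3, U8} is needed (dropping U3 leaves P3 open; dropping U8 leaves P2 open), so no proper subset is valid.
Among all size-2 subsets of the eligible variables, only {U3, U8} blocks every backdoor path, so it is the unique smallest valid adjustment set.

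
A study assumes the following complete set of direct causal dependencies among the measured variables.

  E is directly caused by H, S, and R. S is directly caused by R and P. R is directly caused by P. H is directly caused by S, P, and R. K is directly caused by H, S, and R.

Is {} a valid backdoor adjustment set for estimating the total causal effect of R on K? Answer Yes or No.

Backdoor paths from R to K (paths whose first edge points into R):
  P1: R <- P -> S -> H -> K
  P2: R <- P -> S -> E <- H -> K
  P3: R <- P -> S -> K
  P4: R <- P -> H <- S -> K
  P5: R <- P -> H -> E <- S -> K
  P6: R <- P -> H -> K
Condition 1 (no descendant of R in the set): holds — descendants of R are {E, H, K, S}; none are in {}.
Condition 2 (every backdoor path blocked by {}):
  P1: open — no interior node is in the conditioning set.
  P2: blocked at collider E (neither it nor any descendant is in the conditioning set).
  P3: open — no interior node is in the conditioning set.
  P4: blocked at collider H (neither it nor any descendant is in the conditioning set).
  P5: blocked at collider E (neither it nor any descendant is in the conditioning set).
  P6: open — no interior node is in the conditioning set.
{} does not satisfy the backdoor criterion.

No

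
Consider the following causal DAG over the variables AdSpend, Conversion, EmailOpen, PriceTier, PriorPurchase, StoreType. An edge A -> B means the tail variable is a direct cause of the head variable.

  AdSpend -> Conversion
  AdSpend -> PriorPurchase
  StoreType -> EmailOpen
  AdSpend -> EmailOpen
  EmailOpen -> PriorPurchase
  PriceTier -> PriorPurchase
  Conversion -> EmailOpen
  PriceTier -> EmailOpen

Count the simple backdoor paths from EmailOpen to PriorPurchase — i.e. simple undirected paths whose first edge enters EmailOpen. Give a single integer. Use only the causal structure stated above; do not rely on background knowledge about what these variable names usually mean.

A backdoor path from EmailOpen to PriorPurchase is any simple undirected path whose first edge points into EmailOpen (i.e. leaves EmailOpen via a parent).
Parents of EmailOpen: {AdSpend, Conversion, PriceTier, StoreType}.
Enumerating:
  P1: EmailOpen <- PriceTier -> PriorPurchase
  P2: EmailOpen <- AdSpend -> PriorPurchase
  P3: EmailOpen <- Conversion <- AdSpend -> PriorPurchase
That exhausts the simple backdoor paths. Count: 3.

3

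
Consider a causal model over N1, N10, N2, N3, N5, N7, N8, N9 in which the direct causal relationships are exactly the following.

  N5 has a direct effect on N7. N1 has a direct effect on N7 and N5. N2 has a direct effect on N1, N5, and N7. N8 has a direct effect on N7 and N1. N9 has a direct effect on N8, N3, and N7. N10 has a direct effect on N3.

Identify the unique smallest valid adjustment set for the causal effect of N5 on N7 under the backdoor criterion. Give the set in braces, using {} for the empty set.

Variables eligible for adjustment (non-descendants of N5, excluding N5 and N7): {N1, N10, N2, N3, N8, N9}.
Backdoor paths from N5 to N7:
  P1: N5 <- N2 -> N1 <- N8 <- N9 -> N7
  P2: N5 <- N2 -> N1 <- N8 -> N7
  P3: N5 <- N2 -> N1 -> N7
  P4: N5 <- N2 -> N7
  P5: N5 <- N1 <- N2 -> N7
  P6: N5 <- N1 <- N8 <- N9 -> N7
  P7: N5 <- N1 <- N8 -> N7
  P8: N5 <- N1 -> N7
The empty set is not sufficient: P3 (N5 <- N2 -> N1 -> N7) has no collider blocking it and no conditioned non-collider, so it is open.
Try {N1, N2}:
  P1: blocked at fork node N2 ∈ conditioning set.
  P2: blocked at fork node N2 ∈ conditioning set.
  P3: blocked at fork node N2 ∈ conditioning set.
  P4: blocked at fork node N2 ∈ conditioning set.
  P5: blocked at chain node N1 ∈ conditioning set.
  P6: blocked at chain node N1 ∈ conditioning set.
  P7: blocked at chain node N1 ∈ conditioning set.
  P8: blocked at fork node N1 ∈ conditioning set.
{N1, N2} contains no descendant of N5 and blocks every backdoor path.
Every element of {N1, N2} is needed (dropping N1 leaves P6 open; dropping N2 leaves P1 open), so no proper subset is valid.
Among all size-2 subsets of the eligible variables, only {N1, N2} blocks every backdoor path, so it is the unique smallest valid adjustment set.

{N1, N2}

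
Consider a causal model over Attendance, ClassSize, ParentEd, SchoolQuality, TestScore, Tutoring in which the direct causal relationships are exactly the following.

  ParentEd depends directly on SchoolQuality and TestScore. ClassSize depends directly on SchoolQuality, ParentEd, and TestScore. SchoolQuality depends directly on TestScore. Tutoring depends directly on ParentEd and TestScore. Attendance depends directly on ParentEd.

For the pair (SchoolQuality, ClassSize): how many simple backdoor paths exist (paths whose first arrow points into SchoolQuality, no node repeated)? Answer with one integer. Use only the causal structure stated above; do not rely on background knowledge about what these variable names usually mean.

A backdoor path from SchoolQuality to ClassSize is any simple undirected path whose first edge points into SchoolQuality (i.e. leaves SchoolQuality via a parent).
Parents of SchoolQuality: {TestScore}.
Enumerating:
  P1: SchoolQuality <- TestScore -> ParentEd -> ClassSize
  P2: SchoolQuality <- TestScore -> ClassSize
  P3: SchoolQuality <- TestScore -> Tutoring <- ParentEd -> ClassSize
That exhausts the simple backdoor paths. Count: 3.

3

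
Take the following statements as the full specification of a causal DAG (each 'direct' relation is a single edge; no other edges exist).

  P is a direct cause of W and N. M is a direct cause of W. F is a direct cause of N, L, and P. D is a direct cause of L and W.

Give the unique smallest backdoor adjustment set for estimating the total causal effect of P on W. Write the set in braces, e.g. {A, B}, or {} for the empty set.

Variables eligible for adjustment (non-descendants of P, excluding P and W): {D, F, L, M}.
Backdoor paths from P to W:
  P1: P <- F -> L <- D -> W
Each backdoor path contains an unconditioned collider, so every path is already blocked with the empty conditioning set:
  P1: blocked at collider L (neither it nor any descendant is in the conditioning set).
The empty set is therefore the unique smallest valid set.

{}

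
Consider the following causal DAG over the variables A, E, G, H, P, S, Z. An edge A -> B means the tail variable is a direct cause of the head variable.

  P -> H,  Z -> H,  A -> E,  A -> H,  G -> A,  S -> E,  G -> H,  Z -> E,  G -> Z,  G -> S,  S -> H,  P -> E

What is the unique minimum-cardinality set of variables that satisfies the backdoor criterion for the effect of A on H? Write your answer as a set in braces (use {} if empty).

{G}

Variables eligible for adjustment (non-descendants of A, excluding A and H): {G, P, S, Z}.
Backdoor paths from A to H:
  P1: A <- G -> S -> H
  P2: A <- G -> S -> E <- Z -> H
  P3: A <- G -> S -> E <- P -> H
  P4: A <- G -> Z -> H
  P5: A <- G -> Z -> E <- S -> H
  P6: A <- G -> Z -> E <- P -> H
  P7: A <- G -> H
The empty set is not sufficient: P1 (A <- G -> S -> H) has no collider blocking it and no conditioned non-collider, so it is open.
Try {G}:
  P1: blocked at fork node G ∈ conditioning set.
  P2: blocked at fork node G ∈ conditioning set.
  P3: blocked at fork node G ∈ conditioning set.
  P4: blocked at fork node G ∈ conditioning set.
  P5: blocked at fork node G ∈ conditioning set.
  P6: blocked at fork node G ∈ conditioning set.
  P7: blocked at fork node G ∈ conditioning set.
{G} contains no descendant of A and blocks every backdoor path.
No other singleton works — e.g. {S} leaves P4 open — so {G} is the unique smallest valid adjustment set.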